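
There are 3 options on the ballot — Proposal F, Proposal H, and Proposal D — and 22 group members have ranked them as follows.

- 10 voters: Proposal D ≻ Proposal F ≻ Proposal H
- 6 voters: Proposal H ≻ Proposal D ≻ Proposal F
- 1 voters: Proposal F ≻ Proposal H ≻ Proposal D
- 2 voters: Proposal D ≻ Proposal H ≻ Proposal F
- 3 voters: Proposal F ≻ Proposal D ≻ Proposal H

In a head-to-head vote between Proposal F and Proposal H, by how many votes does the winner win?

Ballots ranking Proposal F above Proposal H: 10+1+3 = 14.
Ballots ranking Proposal H above Proposal F: 6+2 = 8.
Proposal F wins 14–8, a margin of 6.

6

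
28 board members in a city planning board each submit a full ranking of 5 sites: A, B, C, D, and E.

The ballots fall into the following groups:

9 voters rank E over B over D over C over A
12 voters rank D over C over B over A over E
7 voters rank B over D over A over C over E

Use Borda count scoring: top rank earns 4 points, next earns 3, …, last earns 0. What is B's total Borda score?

Borda scores:
  A: 9·0 + 12·1 + 7·2 = 26
  B: 9·3 + 12·2 + 7·4 = 79
  C: 9·1 + 12·3 + 7·1 = 52
  D: 9·2 + 12·4 + 7·3 = 87
  E: 9·4 + 12·0 + 7·0 = 36

79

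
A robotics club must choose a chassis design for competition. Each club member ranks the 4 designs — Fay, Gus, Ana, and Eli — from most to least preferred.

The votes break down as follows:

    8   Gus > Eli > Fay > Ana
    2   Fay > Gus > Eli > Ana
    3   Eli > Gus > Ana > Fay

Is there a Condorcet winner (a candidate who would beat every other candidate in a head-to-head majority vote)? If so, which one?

Head-to-head results (13 voters total):
Fay vs Gus: Gus wins 11–2.
Fay vs Ana: Fay wins 10–3.
Fay vs Eli: Eli wins 11–2.
Gus vs Ana: Gus wins 13–0.
Gus vs Eli: Gus wins 10–3.
Ana vs Eli: Eli wins 13–0.
Gus beats each rival — Fay (11–2), Ana (13–0), Eli (10–3) — so Gus is the Condorcet winner.

Gus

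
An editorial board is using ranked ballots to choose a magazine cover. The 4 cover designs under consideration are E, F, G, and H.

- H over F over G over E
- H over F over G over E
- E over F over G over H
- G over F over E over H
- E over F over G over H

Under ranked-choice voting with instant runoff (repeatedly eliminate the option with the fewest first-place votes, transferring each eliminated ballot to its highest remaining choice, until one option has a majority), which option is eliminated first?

Round 1: E 2, H 2, G 1, F 0. F has the fewest and is eliminated.
Round 2: E 2, H 2, G 1. G has the fewest and is eliminated.
Round 3: E 3, H 2. E has a majority.

F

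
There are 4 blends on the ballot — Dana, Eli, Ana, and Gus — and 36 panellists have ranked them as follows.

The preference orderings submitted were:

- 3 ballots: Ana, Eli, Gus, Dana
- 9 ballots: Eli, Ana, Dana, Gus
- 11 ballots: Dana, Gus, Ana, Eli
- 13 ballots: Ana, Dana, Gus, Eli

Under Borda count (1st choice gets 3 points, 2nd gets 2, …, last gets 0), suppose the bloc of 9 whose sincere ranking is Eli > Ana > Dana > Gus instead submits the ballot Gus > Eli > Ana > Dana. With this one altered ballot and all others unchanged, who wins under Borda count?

Ana

Borda totals with the altered ballot: Dana 59, Eli 24, Ana 68, Gus 65.
The winner is unchanged: still Ana.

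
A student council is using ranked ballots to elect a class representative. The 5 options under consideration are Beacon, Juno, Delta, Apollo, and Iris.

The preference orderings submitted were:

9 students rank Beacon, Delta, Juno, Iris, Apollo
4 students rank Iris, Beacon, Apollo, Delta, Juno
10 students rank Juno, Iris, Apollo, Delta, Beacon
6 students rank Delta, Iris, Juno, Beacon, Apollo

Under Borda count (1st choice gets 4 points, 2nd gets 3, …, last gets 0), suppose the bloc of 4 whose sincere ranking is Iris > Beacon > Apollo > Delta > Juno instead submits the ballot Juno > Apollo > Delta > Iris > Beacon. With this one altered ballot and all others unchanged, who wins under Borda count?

Juno

Borda totals with the altered ballot: Beacon 42, Juno 86, Delta 69, Apollo 32, Iris 61.
The switch changes the winner from Iris to Juno.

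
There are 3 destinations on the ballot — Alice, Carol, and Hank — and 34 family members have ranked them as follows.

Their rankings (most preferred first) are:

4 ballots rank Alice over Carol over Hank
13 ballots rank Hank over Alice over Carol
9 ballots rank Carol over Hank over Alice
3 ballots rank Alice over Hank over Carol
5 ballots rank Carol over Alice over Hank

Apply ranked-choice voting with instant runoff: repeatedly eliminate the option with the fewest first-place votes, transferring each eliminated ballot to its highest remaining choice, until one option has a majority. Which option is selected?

Round 1: Carol 14, Hank 13, Alice 7. Alice has the fewest and is eliminated.
Round 2: Carol 18, Hank 16. Carol has a majority.

Carol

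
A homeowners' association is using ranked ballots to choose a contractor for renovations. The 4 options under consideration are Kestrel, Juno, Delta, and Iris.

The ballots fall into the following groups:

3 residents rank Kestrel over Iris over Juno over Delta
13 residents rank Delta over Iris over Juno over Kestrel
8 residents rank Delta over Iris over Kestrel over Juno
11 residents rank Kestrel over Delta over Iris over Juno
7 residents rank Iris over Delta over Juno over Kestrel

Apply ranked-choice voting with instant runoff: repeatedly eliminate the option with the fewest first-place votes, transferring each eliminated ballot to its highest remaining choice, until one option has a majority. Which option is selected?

Delta

Round 1: Delta 21, Kestrel 14, Iris 7, Juno 0. Juno has the fewest and is eliminated.
Round 2: Delta 21, Kestrel 14, Iris 7. Iris has the fewest and is eliminated.
Round 3: Delta 28, Kestrel 14. Delta has a majority.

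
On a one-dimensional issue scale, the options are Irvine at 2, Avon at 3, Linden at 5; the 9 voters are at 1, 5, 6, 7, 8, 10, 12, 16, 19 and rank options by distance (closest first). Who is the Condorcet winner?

With single-peaked preferences on a line, the Condorcet winner is the candidate closest to the median voter.
The median voter (position 8) is closest to Linden at 5.
Check: Linden vs Irvine — voters closer to Linden: 8 of 9.

Linden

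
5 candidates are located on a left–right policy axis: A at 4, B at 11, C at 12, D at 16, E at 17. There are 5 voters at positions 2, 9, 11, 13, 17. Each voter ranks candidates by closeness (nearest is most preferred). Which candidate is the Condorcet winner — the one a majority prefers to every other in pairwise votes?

With single-peaked preferences on a line, the Condorcet winner is the candidate closest to the median voter.
The median voter (position 11) is closest to B at 11.
Check: B vs A — voters closer to B: 4 of 5.

B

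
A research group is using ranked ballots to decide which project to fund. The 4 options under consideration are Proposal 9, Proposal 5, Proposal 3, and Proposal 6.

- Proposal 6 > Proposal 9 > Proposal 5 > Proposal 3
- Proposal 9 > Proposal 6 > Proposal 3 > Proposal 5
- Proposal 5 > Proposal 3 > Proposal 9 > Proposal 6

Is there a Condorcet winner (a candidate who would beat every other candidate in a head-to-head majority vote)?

Yes

Head-to-head results (3 voters total):
Proposal 9 vs Proposal 5: Proposal 9 wins 2–1.
Proposal 9 vs Proposal 3: Proposal 9 wins 2–1.
Proposal 9 vs Proposal 6: Proposal 9 wins 2–1.
Proposal 5 vs Proposal 3: Proposal 5 wins 2–1.
Proposal 5 vs Proposal 6: Proposal 6 wins 2–1.
Proposal 3 vs Proposal 6: Proposal 6 wins 2–1.
Proposal 9 beats each rival — Proposal 5 (2–1), Proposal 3 (2–1), Proposal 6 (2–1) — so Proposal 9 is the Condorcet winner.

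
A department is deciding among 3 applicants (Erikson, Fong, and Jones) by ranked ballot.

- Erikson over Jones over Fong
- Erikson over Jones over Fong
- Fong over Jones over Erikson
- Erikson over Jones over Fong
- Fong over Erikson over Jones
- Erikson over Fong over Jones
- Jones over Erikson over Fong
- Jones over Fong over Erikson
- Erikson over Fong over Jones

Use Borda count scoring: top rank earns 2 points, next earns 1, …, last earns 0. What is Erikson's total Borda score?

12

Borda scores:
  Erikson: 2 + 2 + 0 + 2 + 1 + 2 + 1 + 0 + 2 = 12
  Fong: 0 + 0 + 2 + 0 + 2 + 1 + 0 + 1 + 1 = 7
  Jones: 1 + 1 + 1 + 1 + 0 + 0 + 2 + 2 + 0 = 8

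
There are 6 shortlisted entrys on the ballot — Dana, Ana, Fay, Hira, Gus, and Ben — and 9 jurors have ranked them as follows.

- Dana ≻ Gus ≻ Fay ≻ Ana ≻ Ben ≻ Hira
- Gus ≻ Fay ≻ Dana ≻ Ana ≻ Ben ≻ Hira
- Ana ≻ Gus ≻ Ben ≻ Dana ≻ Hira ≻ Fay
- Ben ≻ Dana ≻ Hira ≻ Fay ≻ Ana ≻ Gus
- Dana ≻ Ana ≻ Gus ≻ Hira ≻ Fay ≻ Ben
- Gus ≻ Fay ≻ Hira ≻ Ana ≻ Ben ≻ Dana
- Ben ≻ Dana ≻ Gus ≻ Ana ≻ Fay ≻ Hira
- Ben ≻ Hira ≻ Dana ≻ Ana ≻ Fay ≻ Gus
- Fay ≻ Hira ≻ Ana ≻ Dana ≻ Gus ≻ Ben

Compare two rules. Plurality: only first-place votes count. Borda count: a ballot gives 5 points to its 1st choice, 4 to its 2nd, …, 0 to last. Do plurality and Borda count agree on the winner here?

No

Plurality first-place counts: Dana 2, Ana 1, Fay 1, Hira 0, Gus 2, Ben 3 → Ben.
Borda totals: Dana 28, Ana 23, Fay 21, Hira 17, Gus 25, Ben 21 → Dana.
The two rules disagree: plurality picks Ben, Borda picks Dana.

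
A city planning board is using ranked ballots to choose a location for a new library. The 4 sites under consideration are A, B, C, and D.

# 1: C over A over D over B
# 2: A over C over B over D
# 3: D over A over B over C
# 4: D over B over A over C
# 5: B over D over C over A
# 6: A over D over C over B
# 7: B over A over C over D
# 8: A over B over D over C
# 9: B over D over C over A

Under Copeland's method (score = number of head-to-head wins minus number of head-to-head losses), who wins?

Pairwise results:
  A vs B: A wins 5–4.
  A vs C: A wins 6–3.
  A vs D: A wins 5–4.
  B vs C: B wins 6–3.
  B vs D: B wins 5–4.
  C vs D: D wins 6–3.
Copeland scores (wins − losses):
  A: 3 − 0 = 3
  B: 2 − 1 = 1
  C: 0 − 3 = -3
  D: 1 − 2 = -1
A has the best Copeland score.

A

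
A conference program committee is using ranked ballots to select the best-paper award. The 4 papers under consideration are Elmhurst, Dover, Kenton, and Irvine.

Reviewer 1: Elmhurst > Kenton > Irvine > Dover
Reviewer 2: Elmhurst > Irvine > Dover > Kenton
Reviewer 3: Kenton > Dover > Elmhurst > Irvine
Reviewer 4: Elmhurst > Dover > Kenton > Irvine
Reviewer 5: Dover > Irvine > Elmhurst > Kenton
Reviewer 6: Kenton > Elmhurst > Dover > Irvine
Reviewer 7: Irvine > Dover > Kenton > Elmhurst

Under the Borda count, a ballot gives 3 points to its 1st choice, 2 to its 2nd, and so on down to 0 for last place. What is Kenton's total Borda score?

Borda scores:
  Elmhurst: 3 + 3 + 1 + 3 + 1 + 2 + 0 = 13
  Dover: 0 + 1 + 2 + 2 + 3 + 1 + 2 = 11
  Kenton: 2 + 0 + 3 + 1 + 0 + 3 + 1 = 10
  Irvine: 1 + 2 + 0 + 0 + 2 + 0 + 3 = 8

10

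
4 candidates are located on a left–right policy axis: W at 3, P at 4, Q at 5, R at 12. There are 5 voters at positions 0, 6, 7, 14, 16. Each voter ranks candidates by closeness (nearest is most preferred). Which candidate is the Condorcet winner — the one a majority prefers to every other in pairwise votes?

With single-peaked preferences on a line, the Condorcet winner is the candidate closest to the median voter.
The median voter (position 7) is closest to Q at 5.
Check: Q vs P — voters closer to Q: 4 of 5.

Q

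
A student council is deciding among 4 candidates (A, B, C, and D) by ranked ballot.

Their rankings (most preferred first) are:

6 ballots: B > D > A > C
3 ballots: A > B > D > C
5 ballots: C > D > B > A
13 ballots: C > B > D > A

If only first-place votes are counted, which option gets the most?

C

First-place vote totals:
  A: 3
  B: 6
  C: 18
  D: 0
C has the most first-place votes.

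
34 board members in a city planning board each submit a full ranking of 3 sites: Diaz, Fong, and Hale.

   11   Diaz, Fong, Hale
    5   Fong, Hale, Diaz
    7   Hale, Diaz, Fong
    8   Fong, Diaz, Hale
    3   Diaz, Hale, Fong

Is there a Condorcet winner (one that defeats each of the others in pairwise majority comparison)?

Head-to-head results (34 voters total):
Diaz vs Fong: Diaz wins 21–13.
Diaz vs Hale: Diaz wins 22–12.
Fong vs Hale: Fong wins 24–10.
Diaz beats each rival — Fong (21–13), Hale (22–12) — so Diaz is the Condorcet winner.

Yes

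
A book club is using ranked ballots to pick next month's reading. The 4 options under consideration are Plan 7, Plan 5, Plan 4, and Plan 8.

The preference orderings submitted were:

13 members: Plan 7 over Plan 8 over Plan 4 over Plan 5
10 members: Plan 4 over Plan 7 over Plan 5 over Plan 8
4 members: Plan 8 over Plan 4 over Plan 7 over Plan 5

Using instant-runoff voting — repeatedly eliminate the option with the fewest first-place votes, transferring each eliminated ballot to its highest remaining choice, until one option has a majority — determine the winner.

Round 1: Plan 7 13, Plan 4 10, Plan 8 4, Plan 5 0. Plan 5 has the fewest and is eliminated.
Round 2: Plan 7 13, Plan 4 10, Plan 8 4. Plan 8 has the fewest and is eliminated.
Round 3: Plan 4 14, Plan 7 13. Plan 4 has a majority.

Plan 4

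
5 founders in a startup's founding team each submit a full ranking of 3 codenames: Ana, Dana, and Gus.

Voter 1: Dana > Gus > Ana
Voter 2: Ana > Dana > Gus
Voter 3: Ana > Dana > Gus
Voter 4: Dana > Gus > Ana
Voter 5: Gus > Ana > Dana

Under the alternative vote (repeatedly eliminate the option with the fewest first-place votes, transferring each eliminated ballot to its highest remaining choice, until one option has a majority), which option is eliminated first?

Round 1: Ana 2, Dana 2, Gus 1. Gus has the fewest and is eliminated.
Round 2: Ana 3, Dana 2. Ana has a majority.

Gus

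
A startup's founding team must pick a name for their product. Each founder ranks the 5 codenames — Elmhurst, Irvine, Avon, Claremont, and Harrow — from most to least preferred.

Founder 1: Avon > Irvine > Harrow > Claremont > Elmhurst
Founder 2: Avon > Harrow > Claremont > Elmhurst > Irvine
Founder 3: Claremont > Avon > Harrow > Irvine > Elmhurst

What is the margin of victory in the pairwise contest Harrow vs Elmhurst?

Ballots ranking Harrow above Elmhurst: 3.
Ballots ranking Elmhurst above Harrow: 0.
Harrow wins 3–0, a margin of 3.

3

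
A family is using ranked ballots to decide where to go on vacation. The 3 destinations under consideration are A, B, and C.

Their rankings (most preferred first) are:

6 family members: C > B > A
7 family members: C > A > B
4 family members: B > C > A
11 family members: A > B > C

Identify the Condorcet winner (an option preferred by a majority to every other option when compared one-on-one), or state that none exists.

No Condorcet winner

Head-to-head results (28 voters total):
A vs B: A wins 18–10.
A vs C: C wins 17–11.
B vs C: B wins 15–13.
No candidate beats all others: A beats B beats C beats A, a majority cycle.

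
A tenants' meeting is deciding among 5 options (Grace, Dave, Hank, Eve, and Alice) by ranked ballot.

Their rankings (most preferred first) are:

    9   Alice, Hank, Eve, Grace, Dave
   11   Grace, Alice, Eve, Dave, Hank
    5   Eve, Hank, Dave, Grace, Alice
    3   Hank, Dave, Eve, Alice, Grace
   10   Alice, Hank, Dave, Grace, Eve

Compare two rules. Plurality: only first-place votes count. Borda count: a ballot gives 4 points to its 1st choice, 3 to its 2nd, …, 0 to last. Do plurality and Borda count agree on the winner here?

Plurality first-place counts: Grace 11, Dave 0, Hank 3, Eve 5, Alice 19 → Alice.
Borda totals: Grace 68, Dave 50, Hank 84, Eve 66, Alice 112 → Alice.
The two rules agree on Alice.

Yes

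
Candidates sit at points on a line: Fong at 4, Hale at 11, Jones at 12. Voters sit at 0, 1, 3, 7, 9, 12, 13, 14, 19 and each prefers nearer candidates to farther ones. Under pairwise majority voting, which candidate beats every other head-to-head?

With single-peaked preferences on a line, the Condorcet winner is the candidate closest to the median voter.
The median voter (position 9) is closest to Hale at 11.
Check: Hale vs Fong — voters closer to Hale: 5 of 9.

Hale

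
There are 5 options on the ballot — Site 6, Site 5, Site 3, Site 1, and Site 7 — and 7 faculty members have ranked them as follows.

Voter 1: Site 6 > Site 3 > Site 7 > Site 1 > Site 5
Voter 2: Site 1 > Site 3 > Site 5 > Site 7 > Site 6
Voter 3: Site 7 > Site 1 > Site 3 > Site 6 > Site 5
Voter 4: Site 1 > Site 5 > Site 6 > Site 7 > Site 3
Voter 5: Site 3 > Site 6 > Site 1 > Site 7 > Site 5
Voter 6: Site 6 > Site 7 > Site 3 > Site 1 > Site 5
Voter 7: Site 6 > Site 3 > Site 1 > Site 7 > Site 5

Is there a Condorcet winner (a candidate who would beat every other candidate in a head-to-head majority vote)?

Yes

Head-to-head results (7 voters total):
Site 6 vs Site 5: Site 6 wins 5–2.
Site 6 vs Site 3: Site 6 wins 4–3.
Site 6 vs Site 1: Site 6 wins 4–3.
Site 6 vs Site 7: Site 6 wins 5–2.
Site 5 vs Site 3: Site 3 wins 6–1.
Site 5 vs Site 1: Site 1 wins 7–0.
Site 5 vs Site 7: Site 7 wins 5–2.
Site 3 vs Site 1: Site 3 wins 4–3.
Site 3 vs Site 7: Site 3 wins 4–3.
Site 1 vs Site 7: Site 1 wins 4–3.
Site 6 beats each rival — Site 5 (5–2), Site 3 (4–3), Site 1 (4–3), Site 7 (5–2) — so Site 6 is the Condorcet winner.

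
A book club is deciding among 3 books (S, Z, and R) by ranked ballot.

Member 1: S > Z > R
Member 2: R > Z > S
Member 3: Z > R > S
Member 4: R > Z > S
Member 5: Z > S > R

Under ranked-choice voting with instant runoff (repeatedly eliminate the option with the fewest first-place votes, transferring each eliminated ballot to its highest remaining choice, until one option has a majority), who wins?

Z

Round 1: Z 2, R 2, S 1. S has the fewest and is eliminated.
Round 2: Z 3, R 2. Z has a majority.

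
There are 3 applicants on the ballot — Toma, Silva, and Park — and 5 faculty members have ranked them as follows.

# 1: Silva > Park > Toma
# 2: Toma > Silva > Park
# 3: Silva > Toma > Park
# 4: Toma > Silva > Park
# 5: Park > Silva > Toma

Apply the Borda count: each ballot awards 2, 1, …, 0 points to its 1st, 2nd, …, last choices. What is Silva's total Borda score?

7

Borda scores:
  Toma: 0 + 2 + 1 + 2 + 0 = 5
  Silva: 2 + 1 + 2 + 1 + 1 = 7
  Park: 1 + 0 + 0 + 0 + 2 = 3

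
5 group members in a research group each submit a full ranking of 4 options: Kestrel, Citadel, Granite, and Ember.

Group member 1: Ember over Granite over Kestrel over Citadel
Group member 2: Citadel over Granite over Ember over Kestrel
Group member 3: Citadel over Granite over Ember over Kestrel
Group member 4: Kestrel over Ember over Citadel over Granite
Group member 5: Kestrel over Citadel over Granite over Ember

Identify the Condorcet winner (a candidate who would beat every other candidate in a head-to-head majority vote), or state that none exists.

None — there is no Condorcet winner

Head-to-head results (5 voters total):
Kestrel vs Citadel: Kestrel wins 3–2.
Kestrel vs Granite: Granite wins 3–2.
Kestrel vs Ember: Ember wins 3–2.
Citadel vs Granite: Citadel wins 4–1.
Citadel vs Ember: Citadel wins 3–2.
Granite vs Ember: Granite wins 3–2.
No candidate beats all others: Kestrel beats Citadel beats Granite beats Kestrel, a majority cycle.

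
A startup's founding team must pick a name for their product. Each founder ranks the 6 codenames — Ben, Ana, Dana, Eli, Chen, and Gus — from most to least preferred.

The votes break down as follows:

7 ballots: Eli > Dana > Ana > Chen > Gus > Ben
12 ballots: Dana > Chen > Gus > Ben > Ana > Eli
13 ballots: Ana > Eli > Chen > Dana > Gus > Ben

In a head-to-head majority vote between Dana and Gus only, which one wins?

Dana

Ballots ranking Dana above Gus: 7+12+13 = 32.
Ballots ranking Gus above Dana: 0.
Dana wins the head-to-head, 32–0.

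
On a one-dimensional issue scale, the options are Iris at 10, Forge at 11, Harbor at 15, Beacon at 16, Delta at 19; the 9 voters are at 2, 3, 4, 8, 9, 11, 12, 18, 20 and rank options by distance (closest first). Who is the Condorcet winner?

Iris

With single-peaked preferences on a line, the Condorcet winner is the candidate closest to the median voter.
The median voter (position 9) is closest to Iris at 10.
Check: Iris vs Harbor — voters closer to Iris: 7 of 9.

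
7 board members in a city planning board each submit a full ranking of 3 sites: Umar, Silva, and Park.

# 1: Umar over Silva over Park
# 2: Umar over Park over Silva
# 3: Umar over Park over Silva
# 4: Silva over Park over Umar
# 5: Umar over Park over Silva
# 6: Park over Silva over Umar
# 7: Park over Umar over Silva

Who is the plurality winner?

First-place vote totals:
  Umar: 4
  Silva: 1
  Park: 2
Umar has the most first-place votes.

Umar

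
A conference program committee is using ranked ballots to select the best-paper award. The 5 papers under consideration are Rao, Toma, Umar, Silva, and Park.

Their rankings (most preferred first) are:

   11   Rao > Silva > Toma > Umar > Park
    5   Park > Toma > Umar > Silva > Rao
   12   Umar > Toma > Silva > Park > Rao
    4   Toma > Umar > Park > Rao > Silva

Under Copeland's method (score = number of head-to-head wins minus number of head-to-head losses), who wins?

Toma

Pairwise results:
  Rao vs Toma: Toma wins 21–11.
  Rao vs Umar: Umar wins 21–11.
  Rao vs Silva: Silva wins 17–15.
  Rao vs Park: Park wins 21–11.
  Toma vs Umar: Toma wins 20–12.
  Toma vs Silva: Toma wins 21–11.
  Toma vs Park: Toma wins 27–5.
  Umar vs Silva: Umar wins 21–11.
  Umar vs Park: Umar wins 27–5.
  Silva vs Park: Silva wins 23–9.
Copeland scores (wins − losses):
  Rao: 0 − 4 = -4
  Toma: 4 − 0 = 4
  Umar: 3 − 1 = 2
  Silva: 2 − 2 = 0
  Park: 1 − 3 = -2
Toma has the best Copeland score.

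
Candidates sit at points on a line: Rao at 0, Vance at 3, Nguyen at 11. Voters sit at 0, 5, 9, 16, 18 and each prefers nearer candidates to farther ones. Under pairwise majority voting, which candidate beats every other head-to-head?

With single-peaked preferences on a line, the Condorcet winner is the candidate closest to the median voter.
The median voter (position 9) is closest to Nguyen at 11.
Check: Nguyen vs Vance — voters closer to Nguyen: 3 of 5.

Nguyen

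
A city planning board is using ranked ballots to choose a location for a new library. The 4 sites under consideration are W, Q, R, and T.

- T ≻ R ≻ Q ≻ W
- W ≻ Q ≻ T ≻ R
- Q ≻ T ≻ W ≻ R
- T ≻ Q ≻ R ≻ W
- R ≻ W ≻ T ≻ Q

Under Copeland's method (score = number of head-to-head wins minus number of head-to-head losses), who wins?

Pairwise results:
  W vs Q: Q wins 3–2.
  W vs R: R wins 3–2.
  W vs T: T wins 3–2.
  Q vs R: Q wins 3–2.
  Q vs T: T wins 3–2.
  R vs T: T wins 4–1.
Copeland scores (wins − losses):
  W: 0 − 3 = -3
  Q: 2 − 1 = 1
  R: 1 − 2 = -1
  T: 3 − 0 = 3
T has the best Copeland score.

T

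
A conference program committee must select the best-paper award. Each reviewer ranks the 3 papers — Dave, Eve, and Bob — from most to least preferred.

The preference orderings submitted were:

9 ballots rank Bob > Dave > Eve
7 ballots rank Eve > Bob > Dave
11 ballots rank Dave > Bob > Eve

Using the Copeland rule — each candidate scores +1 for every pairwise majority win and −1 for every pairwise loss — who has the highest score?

Bob

Pairwise results:
  Dave vs Eve: Dave wins 20–7.
  Dave vs Bob: Bob wins 16–11.
  Eve vs Bob: Bob wins 20–7.
Copeland scores (wins − losses):
  Dave: 1 − 1 = 0
  Eve: 0 − 2 = -2
  Bob: 2 − 0 = 2
Bob has the best Copeland score.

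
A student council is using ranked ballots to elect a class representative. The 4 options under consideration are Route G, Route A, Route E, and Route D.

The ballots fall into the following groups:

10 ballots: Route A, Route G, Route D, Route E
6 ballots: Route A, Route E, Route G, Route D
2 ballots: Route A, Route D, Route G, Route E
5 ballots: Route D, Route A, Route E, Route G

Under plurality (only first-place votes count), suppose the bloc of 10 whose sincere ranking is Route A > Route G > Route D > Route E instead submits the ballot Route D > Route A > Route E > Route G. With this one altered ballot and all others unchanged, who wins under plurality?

Route D

First-place totals with the altered ballot: Route G 0, Route A 8, Route E 0, Route D 15.
The switch changes the winner from Route A to Route D.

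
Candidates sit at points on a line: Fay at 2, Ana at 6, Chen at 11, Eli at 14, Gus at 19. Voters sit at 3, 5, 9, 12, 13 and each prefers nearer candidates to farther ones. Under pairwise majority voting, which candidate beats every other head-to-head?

Chen

With single-peaked preferences on a line, the Condorcet winner is the candidate closest to the median voter.
The median voter (position 9) is closest to Chen at 11.
Check: Chen vs Ana — voters closer to Chen: 3 of 5.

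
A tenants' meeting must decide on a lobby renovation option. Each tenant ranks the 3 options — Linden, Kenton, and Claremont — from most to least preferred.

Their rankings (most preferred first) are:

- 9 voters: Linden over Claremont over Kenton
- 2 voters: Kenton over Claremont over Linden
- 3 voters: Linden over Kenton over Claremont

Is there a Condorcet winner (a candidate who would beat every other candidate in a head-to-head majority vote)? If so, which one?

Head-to-head results (14 voters total):
Linden vs Kenton: Linden wins 12–2.
Linden vs Claremont: Linden wins 12–2.
Kenton vs Claremont: Claremont wins 9–5.
Linden beats each rival — Kenton (12–2), Claremont (12–2) — so Linden is the Condorcet winner.

Linden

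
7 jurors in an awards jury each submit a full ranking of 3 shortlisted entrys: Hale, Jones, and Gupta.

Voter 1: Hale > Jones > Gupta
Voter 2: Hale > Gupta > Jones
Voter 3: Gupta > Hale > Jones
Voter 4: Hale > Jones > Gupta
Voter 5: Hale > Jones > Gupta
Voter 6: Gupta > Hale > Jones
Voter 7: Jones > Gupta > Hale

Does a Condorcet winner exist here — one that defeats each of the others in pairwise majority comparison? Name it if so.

Hale

Head-to-head results (7 voters total):
Hale vs Jones: Hale wins 6–1.
Hale vs Gupta: Hale wins 4–3.
Jones vs Gupta: Jones wins 4–3.
Hale beats each rival — Jones (6–1), Gupta (4–3) — so Hale is the Condorcet winner.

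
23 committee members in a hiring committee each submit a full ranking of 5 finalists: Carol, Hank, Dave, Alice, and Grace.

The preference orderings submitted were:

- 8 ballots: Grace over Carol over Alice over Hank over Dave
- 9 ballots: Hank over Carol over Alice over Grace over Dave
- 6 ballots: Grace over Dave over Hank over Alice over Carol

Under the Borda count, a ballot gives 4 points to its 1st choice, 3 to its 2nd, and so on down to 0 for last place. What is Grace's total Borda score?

65

Borda scores:
  Carol: 8·3 + 9·3 + 6·0 = 51
  Hank: 8·1 + 9·4 + 6·2 = 56
  Dave: 8·0 + 9·0 + 6·3 = 18
  Alice: 8·2 + 9·2 + 6·1 = 40
  Grace: 8·4 + 9·1 + 6·4 = 65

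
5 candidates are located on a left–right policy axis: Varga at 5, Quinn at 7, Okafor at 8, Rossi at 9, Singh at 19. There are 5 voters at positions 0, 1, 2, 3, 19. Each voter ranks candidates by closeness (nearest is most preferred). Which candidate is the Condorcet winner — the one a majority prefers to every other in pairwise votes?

Varga

With single-peaked preferences on a line, the Condorcet winner is the candidate closest to the median voter.
The median voter (position 2) is closest to Varga at 5.
Check: Varga vs Quinn — voters closer to Varga: 4 of 5.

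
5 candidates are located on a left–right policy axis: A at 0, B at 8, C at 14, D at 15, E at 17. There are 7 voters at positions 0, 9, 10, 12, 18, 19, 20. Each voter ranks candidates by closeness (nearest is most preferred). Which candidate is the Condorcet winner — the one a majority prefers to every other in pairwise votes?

C

With single-peaked preferences on a line, the Condorcet winner is the candidate closest to the median voter.
The median voter (position 12) is closest to C at 14.
Check: C vs D — voters closer to C: 4 of 7.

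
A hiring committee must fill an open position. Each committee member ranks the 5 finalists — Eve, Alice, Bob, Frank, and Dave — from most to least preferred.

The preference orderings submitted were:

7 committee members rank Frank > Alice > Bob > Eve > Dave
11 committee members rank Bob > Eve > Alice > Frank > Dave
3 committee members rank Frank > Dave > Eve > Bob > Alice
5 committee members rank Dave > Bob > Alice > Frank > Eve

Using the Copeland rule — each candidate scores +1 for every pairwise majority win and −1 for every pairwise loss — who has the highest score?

Pairwise results:
  Eve vs Alice: Eve wins 14–12.
  Eve vs Bob: Bob wins 23–3.
  Eve vs Frank: Frank wins 15–11.
  Eve vs Dave: Eve wins 18–8.
  Alice vs Bob: Bob wins 19–7.
  Alice vs Frank: Alice wins 16–10.
  Alice vs Dave: Alice wins 18–8.
  Bob vs Frank: Bob wins 16–10.
  Bob vs Dave: Bob wins 18–8.
  Frank vs Dave: Frank wins 21–5.
Copeland scores (wins − losses):
  Eve: 2 − 2 = 0
  Alice: 2 − 2 = 0
  Bob: 4 − 0 = 4
  Frank: 2 − 2 = 0
  Dave: 0 − 4 = -4
Bob has the best Copeland score.

Bob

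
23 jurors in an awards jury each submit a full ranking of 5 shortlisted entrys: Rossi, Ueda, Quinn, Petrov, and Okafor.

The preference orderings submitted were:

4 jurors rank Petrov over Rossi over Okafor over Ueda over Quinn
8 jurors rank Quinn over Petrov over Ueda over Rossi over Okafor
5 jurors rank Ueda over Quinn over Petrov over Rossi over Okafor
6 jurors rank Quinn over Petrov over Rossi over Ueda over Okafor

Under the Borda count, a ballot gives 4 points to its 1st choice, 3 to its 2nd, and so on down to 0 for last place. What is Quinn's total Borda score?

71

Borda scores:
  Rossi: 4·3 + 8·1 + 5·1 + 6·2 = 37
  Ueda: 4·1 + 8·2 + 5·4 + 6·1 = 46
  Quinn: 4·0 + 8·4 + 5·3 + 6·4 = 71
  Petrov: 4·4 + 8·3 + 5·2 + 6·3 = 68
  Okafor: 4·2 + 8·0 + 5·0 + 6·0 = 8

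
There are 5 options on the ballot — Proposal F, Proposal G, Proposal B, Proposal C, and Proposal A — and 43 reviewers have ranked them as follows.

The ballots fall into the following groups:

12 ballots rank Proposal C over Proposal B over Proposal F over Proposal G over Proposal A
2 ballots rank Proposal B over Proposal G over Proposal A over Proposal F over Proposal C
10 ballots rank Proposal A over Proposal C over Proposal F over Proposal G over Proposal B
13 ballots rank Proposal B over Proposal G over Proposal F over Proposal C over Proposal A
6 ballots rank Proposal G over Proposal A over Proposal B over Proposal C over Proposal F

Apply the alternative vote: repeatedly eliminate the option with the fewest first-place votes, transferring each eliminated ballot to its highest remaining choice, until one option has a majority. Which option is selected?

Proposal B

Round 1: Proposal B 15, Proposal C 12, Proposal A 10, Proposal G 6, Proposal F 0. Proposal F has the fewest and is eliminated.
Round 2: Proposal B 15, Proposal C 12, Proposal A 10, Proposal G 6. Proposal G has the fewest and is eliminated.
Round 3: Proposal A 16, Proposal B 15, Proposal C 12. Proposal C has the fewest and is eliminated.
Round 4: Proposal B 27, Proposal A 16. Proposal B has a majority.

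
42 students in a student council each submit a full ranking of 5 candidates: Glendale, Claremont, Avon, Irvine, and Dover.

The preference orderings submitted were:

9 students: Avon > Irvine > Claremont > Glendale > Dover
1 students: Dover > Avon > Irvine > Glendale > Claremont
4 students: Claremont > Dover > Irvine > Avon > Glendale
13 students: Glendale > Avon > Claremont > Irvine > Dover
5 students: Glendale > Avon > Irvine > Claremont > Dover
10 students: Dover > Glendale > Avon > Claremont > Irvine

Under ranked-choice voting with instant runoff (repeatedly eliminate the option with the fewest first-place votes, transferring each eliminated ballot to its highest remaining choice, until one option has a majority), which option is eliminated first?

Irvine

Round 1: Glendale 18, Dover 11, Avon 9, Claremont 4, Irvine 0. Irvine has the fewest and is eliminated.
Round 2: Glendale 18, Dover 11, Avon 9, Claremont 4. Claremont has the fewest and is eliminated.
Round 3: Glendale 18, Dover 15, Avon 9. Avon has the fewest and is eliminated.
Round 4: Glendale 27, Dover 15. Glendale has a majority.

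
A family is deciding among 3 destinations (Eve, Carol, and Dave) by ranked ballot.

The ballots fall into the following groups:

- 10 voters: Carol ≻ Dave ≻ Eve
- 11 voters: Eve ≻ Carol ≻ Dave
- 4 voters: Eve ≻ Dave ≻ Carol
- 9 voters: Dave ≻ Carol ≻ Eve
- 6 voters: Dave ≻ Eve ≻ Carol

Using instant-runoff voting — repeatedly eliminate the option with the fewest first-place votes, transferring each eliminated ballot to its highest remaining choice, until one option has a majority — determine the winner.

Round 1: Eve 15, Dave 15, Carol 10. Carol has the fewest and is eliminated.
Round 2: Dave 25, Eve 15. Dave has a majority.

Dave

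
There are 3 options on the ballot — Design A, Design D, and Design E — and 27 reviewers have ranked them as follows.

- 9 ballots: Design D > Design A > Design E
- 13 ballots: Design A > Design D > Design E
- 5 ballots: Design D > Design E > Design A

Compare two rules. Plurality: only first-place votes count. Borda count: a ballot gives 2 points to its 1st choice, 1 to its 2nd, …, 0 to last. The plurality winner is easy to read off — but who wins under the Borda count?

Design D

Plurality first-place counts: Design A 13, Design D 14, Design E 0 → Design D.
Borda totals: Design A 35, Design D 41, Design E 5 → Design D.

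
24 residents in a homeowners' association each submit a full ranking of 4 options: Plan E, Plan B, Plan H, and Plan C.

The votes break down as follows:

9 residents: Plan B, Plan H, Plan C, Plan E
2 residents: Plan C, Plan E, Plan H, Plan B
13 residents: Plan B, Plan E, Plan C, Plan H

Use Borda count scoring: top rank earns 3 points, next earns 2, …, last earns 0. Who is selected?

Borda scores:
  Plan E: 9·0 + 2·2 + 13·2 = 30
  Plan B: 9·3 + 2·0 + 13·3 = 66
  Plan H: 9·2 + 2·1 + 13·0 = 20
  Plan C: 9·1 + 2·3 + 13·1 = 28
Plan B has the highest total.

Plan B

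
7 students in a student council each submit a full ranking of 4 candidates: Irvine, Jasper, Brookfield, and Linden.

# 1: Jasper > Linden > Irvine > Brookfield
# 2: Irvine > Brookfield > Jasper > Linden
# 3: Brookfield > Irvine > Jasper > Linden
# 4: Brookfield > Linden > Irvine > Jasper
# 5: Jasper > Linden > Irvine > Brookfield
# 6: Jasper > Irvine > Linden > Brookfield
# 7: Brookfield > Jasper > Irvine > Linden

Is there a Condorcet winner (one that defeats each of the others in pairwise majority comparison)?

No

Head-to-head results (7 voters total):
Irvine vs Jasper: Jasper wins 4–3.
Irvine vs Brookfield: Irvine wins 4–3.
Irvine vs Linden: Irvine wins 4–3.
Jasper vs Brookfield: Brookfield wins 4–3.
Jasper vs Linden: Jasper wins 6–1.
Brookfield vs Linden: Brookfield wins 4–3.
No candidate beats all others: Irvine beats Brookfield beats Jasper beats Irvine, a majority cycle.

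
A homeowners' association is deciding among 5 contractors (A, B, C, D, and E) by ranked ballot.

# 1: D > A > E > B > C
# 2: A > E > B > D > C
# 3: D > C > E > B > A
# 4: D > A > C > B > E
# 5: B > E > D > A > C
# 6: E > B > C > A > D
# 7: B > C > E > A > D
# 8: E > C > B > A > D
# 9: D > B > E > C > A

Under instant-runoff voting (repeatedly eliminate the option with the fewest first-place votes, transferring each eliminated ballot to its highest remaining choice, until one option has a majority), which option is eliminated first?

C

Round 1: D 4, B 2, E 2, A 1, C 0. C has the fewest and is eliminated.
Round 2: D 4, B 2, E 2, A 1. A has the fewest and is eliminated.
Round 3: D 4, E 3, B 2. B has the fewest and is eliminated.
Round 4: E 5, D 4. E has a majority.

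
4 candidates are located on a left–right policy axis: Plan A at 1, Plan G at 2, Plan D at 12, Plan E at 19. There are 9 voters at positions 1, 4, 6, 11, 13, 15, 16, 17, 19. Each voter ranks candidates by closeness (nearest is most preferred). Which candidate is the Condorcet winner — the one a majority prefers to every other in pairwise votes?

Plan D

With single-peaked preferences on a line, the Condorcet winner is the candidate closest to the median voter.
The median voter (position 13) is closest to Plan D at 12.
Check: Plan D vs Plan G — voters closer to Plan D: 6 of 9.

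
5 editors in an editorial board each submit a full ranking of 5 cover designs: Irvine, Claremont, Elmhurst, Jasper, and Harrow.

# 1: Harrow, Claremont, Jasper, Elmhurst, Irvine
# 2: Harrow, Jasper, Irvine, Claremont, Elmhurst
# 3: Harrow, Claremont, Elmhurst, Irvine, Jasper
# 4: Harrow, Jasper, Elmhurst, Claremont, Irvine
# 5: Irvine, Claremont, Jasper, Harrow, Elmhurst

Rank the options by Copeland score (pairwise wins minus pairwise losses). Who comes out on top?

Pairwise results:
  Irvine vs Claremont: Claremont wins 3–2.
  Irvine vs Elmhurst: Elmhurst wins 3–2.
  Irvine vs Jasper: Jasper wins 3–2.
  Irvine vs Harrow: Harrow wins 4–1.
  Claremont vs Elmhurst: Claremont wins 4–1.
  Claremont vs Jasper: Claremont wins 3–2.
  Claremont vs Harrow: Harrow wins 4–1.
  Elmhurst vs Jasper: Jasper wins 4–1.
  Elmhurst vs Harrow: Harrow wins 5–0.
  Jasper vs Harrow: Harrow wins 4–1.
Copeland scores (wins − losses):
  Irvine: 0 − 4 = -4
  Claremont: 3 − 1 = 2
  Elmhurst: 1 − 3 = -2
  Jasper: 2 − 2 = 0
  Harrow: 4 − 0 = 4
Harrow has the best Copeland score.

Harrow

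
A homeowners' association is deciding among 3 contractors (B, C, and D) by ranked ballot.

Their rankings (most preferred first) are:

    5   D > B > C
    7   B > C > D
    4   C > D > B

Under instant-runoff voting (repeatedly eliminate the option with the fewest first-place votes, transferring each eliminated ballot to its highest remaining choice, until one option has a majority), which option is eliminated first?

C

Round 1: B 7, D 5, C 4. C has the fewest and is eliminated.
Round 2: D 9, B 7. D has a majority.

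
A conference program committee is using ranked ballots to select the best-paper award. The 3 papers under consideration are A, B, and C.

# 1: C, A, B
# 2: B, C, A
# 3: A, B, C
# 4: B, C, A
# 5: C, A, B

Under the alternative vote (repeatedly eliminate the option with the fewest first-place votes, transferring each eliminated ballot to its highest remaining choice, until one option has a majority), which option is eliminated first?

A

Round 1: B 2, C 2, A 1. A has the fewest and is eliminated.
Round 2: B 3, C 2. B has a majority.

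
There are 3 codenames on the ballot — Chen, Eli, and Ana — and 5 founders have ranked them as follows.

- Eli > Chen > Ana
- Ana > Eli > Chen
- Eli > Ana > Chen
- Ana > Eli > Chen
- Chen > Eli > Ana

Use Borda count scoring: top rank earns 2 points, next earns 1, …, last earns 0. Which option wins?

Borda scores:
  Chen: 1 + 0 + 0 + 0 + 2 = 3
  Eli: 2 + 1 + 2 + 1 + 1 = 7
  Ana: 0 + 2 + 1 + 2 + 0 = 5
Eli has the highest total.

Eli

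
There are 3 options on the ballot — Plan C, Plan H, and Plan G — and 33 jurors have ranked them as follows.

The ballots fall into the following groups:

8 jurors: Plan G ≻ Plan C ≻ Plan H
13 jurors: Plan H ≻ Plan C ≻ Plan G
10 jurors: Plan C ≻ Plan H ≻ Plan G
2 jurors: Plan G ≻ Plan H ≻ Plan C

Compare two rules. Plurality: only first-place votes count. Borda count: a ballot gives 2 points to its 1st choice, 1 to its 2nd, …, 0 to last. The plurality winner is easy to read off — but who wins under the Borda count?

Plurality first-place counts: Plan C 10, Plan H 13, Plan G 10 → Plan H.
Borda totals: Plan C 41, Plan H 38, Plan G 20 → Plan C.

Plan C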